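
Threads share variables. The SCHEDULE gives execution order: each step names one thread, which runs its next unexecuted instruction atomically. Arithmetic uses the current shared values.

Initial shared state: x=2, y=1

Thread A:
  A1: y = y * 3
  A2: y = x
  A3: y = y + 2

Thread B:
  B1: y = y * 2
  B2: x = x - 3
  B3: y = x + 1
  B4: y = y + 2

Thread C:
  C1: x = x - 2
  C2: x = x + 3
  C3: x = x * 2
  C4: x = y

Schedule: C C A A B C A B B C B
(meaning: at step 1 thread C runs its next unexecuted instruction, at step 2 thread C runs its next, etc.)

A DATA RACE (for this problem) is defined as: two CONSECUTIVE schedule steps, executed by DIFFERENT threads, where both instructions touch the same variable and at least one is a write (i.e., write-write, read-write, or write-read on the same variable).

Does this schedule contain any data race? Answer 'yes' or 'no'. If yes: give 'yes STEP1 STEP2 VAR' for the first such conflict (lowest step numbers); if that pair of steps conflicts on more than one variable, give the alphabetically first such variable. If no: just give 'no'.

Answer: yes 4 5 y

Derivation:
Steps 1,2: same thread (C). No race.
Steps 2,3: C(r=x,w=x) vs A(r=y,w=y). No conflict.
Steps 3,4: same thread (A). No race.
Steps 4,5: A(y = x) vs B(y = y * 2). RACE on y (W-W).
Steps 5,6: B(r=y,w=y) vs C(r=x,w=x). No conflict.
Steps 6,7: C(r=x,w=x) vs A(r=y,w=y). No conflict.
Steps 7,8: A(r=y,w=y) vs B(r=x,w=x). No conflict.
Steps 8,9: same thread (B). No race.
Steps 9,10: B(y = x + 1) vs C(x = y). RACE on x (R-W), y (W-R). Multiple vars; alphabetically first is x.
Steps 10,11: C(x = y) vs B(y = y + 2). RACE on y (R-W).
First conflict at steps 4,5.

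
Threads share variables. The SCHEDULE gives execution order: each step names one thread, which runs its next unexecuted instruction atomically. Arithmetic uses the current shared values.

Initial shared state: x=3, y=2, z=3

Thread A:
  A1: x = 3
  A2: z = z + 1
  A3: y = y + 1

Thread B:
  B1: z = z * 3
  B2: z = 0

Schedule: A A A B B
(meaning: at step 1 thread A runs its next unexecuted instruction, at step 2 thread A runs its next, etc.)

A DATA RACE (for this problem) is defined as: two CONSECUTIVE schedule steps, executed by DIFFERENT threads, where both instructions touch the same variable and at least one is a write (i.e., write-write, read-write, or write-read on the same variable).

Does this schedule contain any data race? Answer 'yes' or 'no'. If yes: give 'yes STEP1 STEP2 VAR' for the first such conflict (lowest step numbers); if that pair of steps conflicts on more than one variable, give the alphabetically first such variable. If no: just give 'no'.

Answer: no

Derivation:
Steps 1,2: same thread (A). No race.
Steps 2,3: same thread (A). No race.
Steps 3,4: A(r=y,w=y) vs B(r=z,w=z). No conflict.
Steps 4,5: same thread (B). No race.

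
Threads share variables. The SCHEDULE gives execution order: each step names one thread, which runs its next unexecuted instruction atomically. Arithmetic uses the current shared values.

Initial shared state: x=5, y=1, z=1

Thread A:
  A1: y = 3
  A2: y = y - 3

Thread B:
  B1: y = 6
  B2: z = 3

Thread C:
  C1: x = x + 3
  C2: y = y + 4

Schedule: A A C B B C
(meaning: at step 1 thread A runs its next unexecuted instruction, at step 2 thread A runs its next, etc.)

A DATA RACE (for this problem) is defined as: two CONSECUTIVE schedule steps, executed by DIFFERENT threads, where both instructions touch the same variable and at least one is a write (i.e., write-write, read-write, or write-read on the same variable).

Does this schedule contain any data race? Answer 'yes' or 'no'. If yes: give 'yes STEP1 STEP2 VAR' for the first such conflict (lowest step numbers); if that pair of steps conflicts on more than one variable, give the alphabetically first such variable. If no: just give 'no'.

Steps 1,2: same thread (A). No race.
Steps 2,3: A(r=y,w=y) vs C(r=x,w=x). No conflict.
Steps 3,4: C(r=x,w=x) vs B(r=-,w=y). No conflict.
Steps 4,5: same thread (B). No race.
Steps 5,6: B(r=-,w=z) vs C(r=y,w=y). No conflict.

Answer: no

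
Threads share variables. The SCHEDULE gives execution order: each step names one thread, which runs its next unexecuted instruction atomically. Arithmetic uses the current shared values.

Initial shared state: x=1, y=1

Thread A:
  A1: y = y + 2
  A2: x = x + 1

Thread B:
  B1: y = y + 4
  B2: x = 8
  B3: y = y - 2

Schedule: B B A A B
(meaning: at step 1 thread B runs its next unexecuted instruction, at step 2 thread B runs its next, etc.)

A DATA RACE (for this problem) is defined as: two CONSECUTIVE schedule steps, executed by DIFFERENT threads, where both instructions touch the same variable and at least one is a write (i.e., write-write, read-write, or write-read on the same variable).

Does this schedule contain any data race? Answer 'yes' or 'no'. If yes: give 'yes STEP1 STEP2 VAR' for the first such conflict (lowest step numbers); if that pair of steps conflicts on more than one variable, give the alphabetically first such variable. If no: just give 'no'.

Answer: no

Derivation:
Steps 1,2: same thread (B). No race.
Steps 2,3: B(r=-,w=x) vs A(r=y,w=y). No conflict.
Steps 3,4: same thread (A). No race.
Steps 4,5: A(r=x,w=x) vs B(r=y,w=y). No conflict.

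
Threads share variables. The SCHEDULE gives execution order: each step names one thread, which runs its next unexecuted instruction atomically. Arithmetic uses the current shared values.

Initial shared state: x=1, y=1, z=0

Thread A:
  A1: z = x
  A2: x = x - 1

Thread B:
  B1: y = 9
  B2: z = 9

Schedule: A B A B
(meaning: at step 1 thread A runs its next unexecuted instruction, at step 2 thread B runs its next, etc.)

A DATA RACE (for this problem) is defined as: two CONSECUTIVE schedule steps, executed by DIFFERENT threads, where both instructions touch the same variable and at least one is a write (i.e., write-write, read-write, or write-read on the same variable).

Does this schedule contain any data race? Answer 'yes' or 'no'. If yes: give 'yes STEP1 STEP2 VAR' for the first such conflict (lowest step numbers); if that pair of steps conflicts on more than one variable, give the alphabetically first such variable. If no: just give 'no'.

Steps 1,2: A(r=x,w=z) vs B(r=-,w=y). No conflict.
Steps 2,3: B(r=-,w=y) vs A(r=x,w=x). No conflict.
Steps 3,4: A(r=x,w=x) vs B(r=-,w=z). No conflict.

Answer: no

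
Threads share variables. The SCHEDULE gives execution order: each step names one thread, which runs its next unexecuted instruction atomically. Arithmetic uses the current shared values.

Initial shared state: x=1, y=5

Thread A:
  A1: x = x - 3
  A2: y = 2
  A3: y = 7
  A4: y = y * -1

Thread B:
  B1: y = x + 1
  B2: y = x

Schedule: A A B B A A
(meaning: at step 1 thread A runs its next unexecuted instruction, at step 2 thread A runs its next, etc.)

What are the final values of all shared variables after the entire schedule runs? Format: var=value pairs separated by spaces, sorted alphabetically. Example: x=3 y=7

Step 1: thread A executes A1 (x = x - 3). Shared: x=-2 y=5. PCs: A@1 B@0
Step 2: thread A executes A2 (y = 2). Shared: x=-2 y=2. PCs: A@2 B@0
Step 3: thread B executes B1 (y = x + 1). Shared: x=-2 y=-1. PCs: A@2 B@1
Step 4: thread B executes B2 (y = x). Shared: x=-2 y=-2. PCs: A@2 B@2
Step 5: thread A executes A3 (y = 7). Shared: x=-2 y=7. PCs: A@3 B@2
Step 6: thread A executes A4 (y = y * -1). Shared: x=-2 y=-7. PCs: A@4 B@2

Answer: x=-2 y=-7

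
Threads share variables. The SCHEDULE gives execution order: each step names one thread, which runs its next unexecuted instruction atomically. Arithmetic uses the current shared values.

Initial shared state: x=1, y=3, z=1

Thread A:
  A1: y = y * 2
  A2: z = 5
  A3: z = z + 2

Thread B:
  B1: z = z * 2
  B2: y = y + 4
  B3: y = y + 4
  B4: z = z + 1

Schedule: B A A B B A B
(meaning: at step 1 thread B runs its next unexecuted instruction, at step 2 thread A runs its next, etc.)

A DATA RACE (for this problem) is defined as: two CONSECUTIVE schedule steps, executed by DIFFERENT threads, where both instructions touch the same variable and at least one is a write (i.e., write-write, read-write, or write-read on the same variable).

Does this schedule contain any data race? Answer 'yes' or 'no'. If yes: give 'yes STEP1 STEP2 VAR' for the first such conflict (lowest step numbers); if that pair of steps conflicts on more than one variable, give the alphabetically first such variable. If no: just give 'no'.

Answer: yes 6 7 z

Derivation:
Steps 1,2: B(r=z,w=z) vs A(r=y,w=y). No conflict.
Steps 2,3: same thread (A). No race.
Steps 3,4: A(r=-,w=z) vs B(r=y,w=y). No conflict.
Steps 4,5: same thread (B). No race.
Steps 5,6: B(r=y,w=y) vs A(r=z,w=z). No conflict.
Steps 6,7: A(z = z + 2) vs B(z = z + 1). RACE on z (W-W).
First conflict at steps 6,7.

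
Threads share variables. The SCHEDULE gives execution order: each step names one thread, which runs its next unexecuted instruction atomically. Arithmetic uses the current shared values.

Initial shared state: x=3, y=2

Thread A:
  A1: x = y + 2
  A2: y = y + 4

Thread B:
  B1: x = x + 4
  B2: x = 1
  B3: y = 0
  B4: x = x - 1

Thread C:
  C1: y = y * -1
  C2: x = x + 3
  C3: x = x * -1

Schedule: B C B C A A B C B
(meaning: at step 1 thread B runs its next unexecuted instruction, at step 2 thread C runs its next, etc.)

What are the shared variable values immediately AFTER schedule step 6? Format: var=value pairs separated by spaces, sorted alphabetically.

Answer: x=0 y=2

Derivation:
Step 1: thread B executes B1 (x = x + 4). Shared: x=7 y=2. PCs: A@0 B@1 C@0
Step 2: thread C executes C1 (y = y * -1). Shared: x=7 y=-2. PCs: A@0 B@1 C@1
Step 3: thread B executes B2 (x = 1). Shared: x=1 y=-2. PCs: A@0 B@2 C@1
Step 4: thread C executes C2 (x = x + 3). Shared: x=4 y=-2. PCs: A@0 B@2 C@2
Step 5: thread A executes A1 (x = y + 2). Shared: x=0 y=-2. PCs: A@1 B@2 C@2
Step 6: thread A executes A2 (y = y + 4). Shared: x=0 y=2. PCs: A@2 B@2 C@2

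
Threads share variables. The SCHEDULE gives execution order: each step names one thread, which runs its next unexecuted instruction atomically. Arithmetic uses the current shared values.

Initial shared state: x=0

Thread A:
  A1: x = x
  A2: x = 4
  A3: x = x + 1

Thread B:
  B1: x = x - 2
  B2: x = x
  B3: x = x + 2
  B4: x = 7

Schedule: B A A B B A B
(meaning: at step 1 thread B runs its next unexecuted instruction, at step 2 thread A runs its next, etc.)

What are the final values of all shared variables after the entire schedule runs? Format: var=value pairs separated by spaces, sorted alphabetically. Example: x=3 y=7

Step 1: thread B executes B1 (x = x - 2). Shared: x=-2. PCs: A@0 B@1
Step 2: thread A executes A1 (x = x). Shared: x=-2. PCs: A@1 B@1
Step 3: thread A executes A2 (x = 4). Shared: x=4. PCs: A@2 B@1
Step 4: thread B executes B2 (x = x). Shared: x=4. PCs: A@2 B@2
Step 5: thread B executes B3 (x = x + 2). Shared: x=6. PCs: A@2 B@3
Step 6: thread A executes A3 (x = x + 1). Shared: x=7. PCs: A@3 B@3
Step 7: thread B executes B4 (x = 7). Shared: x=7. PCs: A@3 B@4

Answer: x=7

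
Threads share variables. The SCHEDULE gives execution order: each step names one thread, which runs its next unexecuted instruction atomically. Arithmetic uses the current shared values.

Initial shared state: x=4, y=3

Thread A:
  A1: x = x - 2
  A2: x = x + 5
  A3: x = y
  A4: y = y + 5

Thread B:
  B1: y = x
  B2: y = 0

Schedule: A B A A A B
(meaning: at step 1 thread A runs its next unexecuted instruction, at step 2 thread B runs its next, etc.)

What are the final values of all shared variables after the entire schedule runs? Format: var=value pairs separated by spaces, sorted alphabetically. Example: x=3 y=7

Answer: x=2 y=0

Derivation:
Step 1: thread A executes A1 (x = x - 2). Shared: x=2 y=3. PCs: A@1 B@0
Step 2: thread B executes B1 (y = x). Shared: x=2 y=2. PCs: A@1 B@1
Step 3: thread A executes A2 (x = x + 5). Shared: x=7 y=2. PCs: A@2 B@1
Step 4: thread A executes A3 (x = y). Shared: x=2 y=2. PCs: A@3 B@1
Step 5: thread A executes A4 (y = y + 5). Shared: x=2 y=7. PCs: A@4 B@1
Step 6: thread B executes B2 (y = 0). Shared: x=2 y=0. PCs: A@4 B@2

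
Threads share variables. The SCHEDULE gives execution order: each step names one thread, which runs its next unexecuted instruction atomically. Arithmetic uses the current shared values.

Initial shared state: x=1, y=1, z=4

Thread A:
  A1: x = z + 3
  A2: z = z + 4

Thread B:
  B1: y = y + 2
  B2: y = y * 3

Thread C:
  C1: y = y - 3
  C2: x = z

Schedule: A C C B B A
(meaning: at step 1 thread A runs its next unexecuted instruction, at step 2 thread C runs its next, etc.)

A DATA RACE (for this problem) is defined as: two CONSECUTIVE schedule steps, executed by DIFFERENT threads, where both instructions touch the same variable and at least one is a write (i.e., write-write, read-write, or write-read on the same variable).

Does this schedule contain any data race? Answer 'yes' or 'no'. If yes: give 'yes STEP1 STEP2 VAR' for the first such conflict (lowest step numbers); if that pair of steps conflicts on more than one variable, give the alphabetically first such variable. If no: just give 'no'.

Answer: no

Derivation:
Steps 1,2: A(r=z,w=x) vs C(r=y,w=y). No conflict.
Steps 2,3: same thread (C). No race.
Steps 3,4: C(r=z,w=x) vs B(r=y,w=y). No conflict.
Steps 4,5: same thread (B). No race.
Steps 5,6: B(r=y,w=y) vs A(r=z,w=z). No conflict.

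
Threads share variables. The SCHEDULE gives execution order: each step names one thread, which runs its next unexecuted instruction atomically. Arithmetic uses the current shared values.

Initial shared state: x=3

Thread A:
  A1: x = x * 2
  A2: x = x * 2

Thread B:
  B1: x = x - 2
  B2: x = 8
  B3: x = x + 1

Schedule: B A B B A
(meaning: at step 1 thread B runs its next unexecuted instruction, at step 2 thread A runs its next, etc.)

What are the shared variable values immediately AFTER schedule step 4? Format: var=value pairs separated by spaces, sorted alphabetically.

Step 1: thread B executes B1 (x = x - 2). Shared: x=1. PCs: A@0 B@1
Step 2: thread A executes A1 (x = x * 2). Shared: x=2. PCs: A@1 B@1
Step 3: thread B executes B2 (x = 8). Shared: x=8. PCs: A@1 B@2
Step 4: thread B executes B3 (x = x + 1). Shared: x=9. PCs: A@1 B@3

Answer: x=9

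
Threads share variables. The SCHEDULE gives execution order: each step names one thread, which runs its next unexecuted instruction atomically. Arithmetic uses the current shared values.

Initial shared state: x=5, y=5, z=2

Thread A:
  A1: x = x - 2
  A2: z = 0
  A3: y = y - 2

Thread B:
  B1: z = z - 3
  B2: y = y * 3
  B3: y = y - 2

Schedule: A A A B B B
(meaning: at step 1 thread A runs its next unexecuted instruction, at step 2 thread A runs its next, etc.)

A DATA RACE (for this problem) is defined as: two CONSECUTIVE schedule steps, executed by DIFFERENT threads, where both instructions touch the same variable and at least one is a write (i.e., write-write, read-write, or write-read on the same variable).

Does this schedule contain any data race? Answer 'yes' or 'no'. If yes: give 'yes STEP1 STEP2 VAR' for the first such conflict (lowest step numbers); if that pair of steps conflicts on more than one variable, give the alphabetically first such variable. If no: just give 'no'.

Steps 1,2: same thread (A). No race.
Steps 2,3: same thread (A). No race.
Steps 3,4: A(r=y,w=y) vs B(r=z,w=z). No conflict.
Steps 4,5: same thread (B). No race.
Steps 5,6: same thread (B). No race.

Answer: no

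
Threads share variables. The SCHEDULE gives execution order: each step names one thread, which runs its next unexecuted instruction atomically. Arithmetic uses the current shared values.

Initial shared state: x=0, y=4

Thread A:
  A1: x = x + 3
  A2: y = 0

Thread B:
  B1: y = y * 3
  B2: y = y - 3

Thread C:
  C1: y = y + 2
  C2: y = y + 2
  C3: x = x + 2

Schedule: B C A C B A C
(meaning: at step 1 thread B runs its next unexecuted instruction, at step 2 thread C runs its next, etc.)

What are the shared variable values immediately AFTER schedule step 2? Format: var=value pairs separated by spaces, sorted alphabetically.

Step 1: thread B executes B1 (y = y * 3). Shared: x=0 y=12. PCs: A@0 B@1 C@0
Step 2: thread C executes C1 (y = y + 2). Shared: x=0 y=14. PCs: A@0 B@1 C@1

Answer: x=0 y=14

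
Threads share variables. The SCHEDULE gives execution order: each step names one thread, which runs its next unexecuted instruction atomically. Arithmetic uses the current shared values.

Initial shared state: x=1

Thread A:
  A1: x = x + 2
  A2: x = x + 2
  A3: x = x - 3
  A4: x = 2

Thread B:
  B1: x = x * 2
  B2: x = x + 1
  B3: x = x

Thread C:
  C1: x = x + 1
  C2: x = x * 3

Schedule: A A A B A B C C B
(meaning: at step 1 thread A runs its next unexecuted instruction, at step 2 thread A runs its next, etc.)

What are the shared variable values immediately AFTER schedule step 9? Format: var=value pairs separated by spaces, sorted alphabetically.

Step 1: thread A executes A1 (x = x + 2). Shared: x=3. PCs: A@1 B@0 C@0
Step 2: thread A executes A2 (x = x + 2). Shared: x=5. PCs: A@2 B@0 C@0
Step 3: thread A executes A3 (x = x - 3). Shared: x=2. PCs: A@3 B@0 C@0
Step 4: thread B executes B1 (x = x * 2). Shared: x=4. PCs: A@3 B@1 C@0
Step 5: thread A executes A4 (x = 2). Shared: x=2. PCs: A@4 B@1 C@0
Step 6: thread B executes B2 (x = x + 1). Shared: x=3. PCs: A@4 B@2 C@0
Step 7: thread C executes C1 (x = x + 1). Shared: x=4. PCs: A@4 B@2 C@1
Step 8: thread C executes C2 (x = x * 3). Shared: x=12. PCs: A@4 B@2 C@2
Step 9: thread B executes B3 (x = x). Shared: x=12. PCs: A@4 B@3 C@2

Answer: x=12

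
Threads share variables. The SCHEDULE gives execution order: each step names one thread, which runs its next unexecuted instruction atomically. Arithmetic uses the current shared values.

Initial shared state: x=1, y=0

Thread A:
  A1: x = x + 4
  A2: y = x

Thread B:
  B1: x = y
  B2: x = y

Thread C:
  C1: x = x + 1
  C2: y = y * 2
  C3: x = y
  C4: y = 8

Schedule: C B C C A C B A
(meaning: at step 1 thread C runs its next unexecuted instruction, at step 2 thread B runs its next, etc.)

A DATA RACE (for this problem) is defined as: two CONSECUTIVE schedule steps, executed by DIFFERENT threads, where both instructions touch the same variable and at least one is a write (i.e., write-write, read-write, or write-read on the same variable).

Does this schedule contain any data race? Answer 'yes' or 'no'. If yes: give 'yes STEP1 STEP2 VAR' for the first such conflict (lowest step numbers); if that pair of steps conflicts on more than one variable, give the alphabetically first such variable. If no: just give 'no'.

Answer: yes 1 2 x

Derivation:
Steps 1,2: C(x = x + 1) vs B(x = y). RACE on x (W-W).
Steps 2,3: B(x = y) vs C(y = y * 2). RACE on y (R-W).
Steps 3,4: same thread (C). No race.
Steps 4,5: C(x = y) vs A(x = x + 4). RACE on x (W-W).
Steps 5,6: A(r=x,w=x) vs C(r=-,w=y). No conflict.
Steps 6,7: C(y = 8) vs B(x = y). RACE on y (W-R).
Steps 7,8: B(x = y) vs A(y = x). RACE on x (W-R), y (R-W). Multiple vars; alphabetically first is x.
First conflict at steps 1,2.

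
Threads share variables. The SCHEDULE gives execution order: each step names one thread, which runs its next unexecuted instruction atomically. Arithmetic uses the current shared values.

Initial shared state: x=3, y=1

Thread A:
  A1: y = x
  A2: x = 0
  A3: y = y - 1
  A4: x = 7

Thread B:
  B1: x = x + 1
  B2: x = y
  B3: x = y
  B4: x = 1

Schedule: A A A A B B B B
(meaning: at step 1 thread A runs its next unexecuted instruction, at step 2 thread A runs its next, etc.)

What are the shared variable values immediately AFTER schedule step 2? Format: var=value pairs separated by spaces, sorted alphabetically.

Step 1: thread A executes A1 (y = x). Shared: x=3 y=3. PCs: A@1 B@0
Step 2: thread A executes A2 (x = 0). Shared: x=0 y=3. PCs: A@2 B@0

Answer: x=0 y=3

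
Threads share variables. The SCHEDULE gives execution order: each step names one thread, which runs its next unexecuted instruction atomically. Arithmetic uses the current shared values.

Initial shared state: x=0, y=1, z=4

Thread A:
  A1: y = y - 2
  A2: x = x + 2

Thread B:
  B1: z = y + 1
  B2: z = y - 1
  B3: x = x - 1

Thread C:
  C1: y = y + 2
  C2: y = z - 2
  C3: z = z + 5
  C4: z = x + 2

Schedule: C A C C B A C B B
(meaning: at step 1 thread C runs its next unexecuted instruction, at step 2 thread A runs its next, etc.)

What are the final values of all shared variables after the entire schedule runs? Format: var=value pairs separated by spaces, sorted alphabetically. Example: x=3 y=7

Answer: x=1 y=2 z=1

Derivation:
Step 1: thread C executes C1 (y = y + 2). Shared: x=0 y=3 z=4. PCs: A@0 B@0 C@1
Step 2: thread A executes A1 (y = y - 2). Shared: x=0 y=1 z=4. PCs: A@1 B@0 C@1
Step 3: thread C executes C2 (y = z - 2). Shared: x=0 y=2 z=4. PCs: A@1 B@0 C@2
Step 4: thread C executes C3 (z = z + 5). Shared: x=0 y=2 z=9. PCs: A@1 B@0 C@3
Step 5: thread B executes B1 (z = y + 1). Shared: x=0 y=2 z=3. PCs: A@1 B@1 C@3
Step 6: thread A executes A2 (x = x + 2). Shared: x=2 y=2 z=3. PCs: A@2 B@1 C@3
Step 7: thread C executes C4 (z = x + 2). Shared: x=2 y=2 z=4. PCs: A@2 B@1 C@4
Step 8: thread B executes B2 (z = y - 1). Shared: x=2 y=2 z=1. PCs: A@2 B@2 C@4
Step 9: thread B executes B3 (x = x - 1). Shared: x=1 y=2 z=1. PCs: A@2 B@3 C@4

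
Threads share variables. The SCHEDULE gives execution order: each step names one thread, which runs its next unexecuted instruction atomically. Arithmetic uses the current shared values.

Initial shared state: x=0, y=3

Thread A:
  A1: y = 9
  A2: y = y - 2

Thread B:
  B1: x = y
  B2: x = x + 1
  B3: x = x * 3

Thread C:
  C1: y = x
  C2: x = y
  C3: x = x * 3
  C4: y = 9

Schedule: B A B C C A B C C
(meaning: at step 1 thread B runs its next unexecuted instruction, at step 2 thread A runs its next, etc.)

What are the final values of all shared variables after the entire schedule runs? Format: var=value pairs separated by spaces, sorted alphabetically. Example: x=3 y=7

Answer: x=36 y=9

Derivation:
Step 1: thread B executes B1 (x = y). Shared: x=3 y=3. PCs: A@0 B@1 C@0
Step 2: thread A executes A1 (y = 9). Shared: x=3 y=9. PCs: A@1 B@1 C@0
Step 3: thread B executes B2 (x = x + 1). Shared: x=4 y=9. PCs: A@1 B@2 C@0
Step 4: thread C executes C1 (y = x). Shared: x=4 y=4. PCs: A@1 B@2 C@1
Step 5: thread C executes C2 (x = y). Shared: x=4 y=4. PCs: A@1 B@2 C@2
Step 6: thread A executes A2 (y = y - 2). Shared: x=4 y=2. PCs: A@2 B@2 C@2
Step 7: thread B executes B3 (x = x * 3). Shared: x=12 y=2. PCs: A@2 B@3 C@2
Step 8: thread C executes C3 (x = x * 3). Shared: x=36 y=2. PCs: A@2 B@3 C@3
Step 9: thread C executes C4 (y = 9). Shared: x=36 y=9. PCs: A@2 B@3 C@4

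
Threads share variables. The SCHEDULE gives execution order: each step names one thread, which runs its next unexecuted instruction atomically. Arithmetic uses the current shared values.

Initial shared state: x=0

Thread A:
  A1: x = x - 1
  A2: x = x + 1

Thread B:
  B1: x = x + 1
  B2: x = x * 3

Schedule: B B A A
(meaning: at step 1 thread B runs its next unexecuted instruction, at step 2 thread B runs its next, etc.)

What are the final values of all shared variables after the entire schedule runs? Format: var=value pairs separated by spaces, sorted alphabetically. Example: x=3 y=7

Answer: x=3

Derivation:
Step 1: thread B executes B1 (x = x + 1). Shared: x=1. PCs: A@0 B@1
Step 2: thread B executes B2 (x = x * 3). Shared: x=3. PCs: A@0 B@2
Step 3: thread A executes A1 (x = x - 1). Shared: x=2. PCs: A@1 B@2
Step 4: thread A executes A2 (x = x + 1). Shared: x=3. PCs: A@2 B@2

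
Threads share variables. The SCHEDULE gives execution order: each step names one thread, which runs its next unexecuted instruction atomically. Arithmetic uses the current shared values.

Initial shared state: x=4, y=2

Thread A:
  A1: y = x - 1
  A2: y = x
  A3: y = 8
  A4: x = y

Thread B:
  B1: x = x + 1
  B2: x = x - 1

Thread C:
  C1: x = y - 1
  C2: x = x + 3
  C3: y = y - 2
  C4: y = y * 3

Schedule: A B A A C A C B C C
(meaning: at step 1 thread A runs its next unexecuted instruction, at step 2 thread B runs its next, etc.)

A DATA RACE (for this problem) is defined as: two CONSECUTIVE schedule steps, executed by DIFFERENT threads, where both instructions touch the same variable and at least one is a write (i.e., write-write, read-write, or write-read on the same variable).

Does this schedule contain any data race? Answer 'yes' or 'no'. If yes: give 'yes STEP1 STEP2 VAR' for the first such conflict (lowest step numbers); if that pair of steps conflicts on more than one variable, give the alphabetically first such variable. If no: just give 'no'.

Answer: yes 1 2 x

Derivation:
Steps 1,2: A(y = x - 1) vs B(x = x + 1). RACE on x (R-W).
Steps 2,3: B(x = x + 1) vs A(y = x). RACE on x (W-R).
Steps 3,4: same thread (A). No race.
Steps 4,5: A(y = 8) vs C(x = y - 1). RACE on y (W-R).
Steps 5,6: C(x = y - 1) vs A(x = y). RACE on x (W-W).
Steps 6,7: A(x = y) vs C(x = x + 3). RACE on x (W-W).
Steps 7,8: C(x = x + 3) vs B(x = x - 1). RACE on x (W-W).
Steps 8,9: B(r=x,w=x) vs C(r=y,w=y). No conflict.
Steps 9,10: same thread (C). No race.
First conflict at steps 1,2.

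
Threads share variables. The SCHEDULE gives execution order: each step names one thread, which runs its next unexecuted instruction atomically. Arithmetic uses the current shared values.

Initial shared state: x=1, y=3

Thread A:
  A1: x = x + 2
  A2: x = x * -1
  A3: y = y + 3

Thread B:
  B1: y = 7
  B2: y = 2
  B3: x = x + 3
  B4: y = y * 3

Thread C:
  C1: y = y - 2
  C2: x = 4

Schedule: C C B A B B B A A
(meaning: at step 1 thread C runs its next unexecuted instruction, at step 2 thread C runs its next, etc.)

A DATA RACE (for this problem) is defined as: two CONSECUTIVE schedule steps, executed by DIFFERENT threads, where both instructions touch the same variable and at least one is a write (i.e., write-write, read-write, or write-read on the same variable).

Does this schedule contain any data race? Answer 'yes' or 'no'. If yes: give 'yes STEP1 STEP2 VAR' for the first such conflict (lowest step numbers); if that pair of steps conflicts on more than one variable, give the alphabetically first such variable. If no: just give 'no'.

Answer: no

Derivation:
Steps 1,2: same thread (C). No race.
Steps 2,3: C(r=-,w=x) vs B(r=-,w=y). No conflict.
Steps 3,4: B(r=-,w=y) vs A(r=x,w=x). No conflict.
Steps 4,5: A(r=x,w=x) vs B(r=-,w=y). No conflict.
Steps 5,6: same thread (B). No race.
Steps 6,7: same thread (B). No race.
Steps 7,8: B(r=y,w=y) vs A(r=x,w=x). No conflict.
Steps 8,9: same thread (A). No race.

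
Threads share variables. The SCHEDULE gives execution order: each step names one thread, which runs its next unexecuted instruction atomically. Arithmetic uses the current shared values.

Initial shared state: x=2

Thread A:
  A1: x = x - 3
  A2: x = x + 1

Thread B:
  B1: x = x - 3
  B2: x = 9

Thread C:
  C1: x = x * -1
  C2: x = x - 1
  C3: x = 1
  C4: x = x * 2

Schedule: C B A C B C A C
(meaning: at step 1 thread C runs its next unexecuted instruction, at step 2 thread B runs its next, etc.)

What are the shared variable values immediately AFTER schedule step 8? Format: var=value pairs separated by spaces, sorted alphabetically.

Answer: x=4

Derivation:
Step 1: thread C executes C1 (x = x * -1). Shared: x=-2. PCs: A@0 B@0 C@1
Step 2: thread B executes B1 (x = x - 3). Shared: x=-5. PCs: A@0 B@1 C@1
Step 3: thread A executes A1 (x = x - 3). Shared: x=-8. PCs: A@1 B@1 C@1
Step 4: thread C executes C2 (x = x - 1). Shared: x=-9. PCs: A@1 B@1 C@2
Step 5: thread B executes B2 (x = 9). Shared: x=9. PCs: A@1 B@2 C@2
Step 6: thread C executes C3 (x = 1). Shared: x=1. PCs: A@1 B@2 C@3
Step 7: thread A executes A2 (x = x + 1). Shared: x=2. PCs: A@2 B@2 C@3
Step 8: thread C executes C4 (x = x * 2). Shared: x=4. PCs: A@2 B@2 C@4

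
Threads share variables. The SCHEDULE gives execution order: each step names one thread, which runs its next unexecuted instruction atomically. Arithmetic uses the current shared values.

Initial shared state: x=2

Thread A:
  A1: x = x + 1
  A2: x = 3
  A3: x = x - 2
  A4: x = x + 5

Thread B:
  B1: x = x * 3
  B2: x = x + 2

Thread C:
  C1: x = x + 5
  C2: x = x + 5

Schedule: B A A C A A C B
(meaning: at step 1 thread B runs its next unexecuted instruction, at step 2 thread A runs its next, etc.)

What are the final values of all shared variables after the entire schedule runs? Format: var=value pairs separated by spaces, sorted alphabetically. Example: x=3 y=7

Step 1: thread B executes B1 (x = x * 3). Shared: x=6. PCs: A@0 B@1 C@0
Step 2: thread A executes A1 (x = x + 1). Shared: x=7. PCs: A@1 B@1 C@0
Step 3: thread A executes A2 (x = 3). Shared: x=3. PCs: A@2 B@1 C@0
Step 4: thread C executes C1 (x = x + 5). Shared: x=8. PCs: A@2 B@1 C@1
Step 5: thread A executes A3 (x = x - 2). Shared: x=6. PCs: A@3 B@1 C@1
Step 6: thread A executes A4 (x = x + 5). Shared: x=11. PCs: A@4 B@1 C@1
Step 7: thread C executes C2 (x = x + 5). Shared: x=16. PCs: A@4 B@1 C@2
Step 8: thread B executes B2 (x = x + 2). Shared: x=18. PCs: A@4 B@2 C@2

Answer: x=18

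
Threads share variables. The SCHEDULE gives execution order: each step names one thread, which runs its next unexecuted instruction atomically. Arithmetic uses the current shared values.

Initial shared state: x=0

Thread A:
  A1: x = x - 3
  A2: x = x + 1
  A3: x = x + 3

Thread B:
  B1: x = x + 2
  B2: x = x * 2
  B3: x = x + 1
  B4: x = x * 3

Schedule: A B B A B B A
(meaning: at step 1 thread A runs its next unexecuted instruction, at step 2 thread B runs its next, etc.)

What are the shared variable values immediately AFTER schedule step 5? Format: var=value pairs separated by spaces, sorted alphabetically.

Step 1: thread A executes A1 (x = x - 3). Shared: x=-3. PCs: A@1 B@0
Step 2: thread B executes B1 (x = x + 2). Shared: x=-1. PCs: A@1 B@1
Step 3: thread B executes B2 (x = x * 2). Shared: x=-2. PCs: A@1 B@2
Step 4: thread A executes A2 (x = x + 1). Shared: x=-1. PCs: A@2 B@2
Step 5: thread B executes B3 (x = x + 1). Shared: x=0. PCs: A@2 B@3

Answer: x=0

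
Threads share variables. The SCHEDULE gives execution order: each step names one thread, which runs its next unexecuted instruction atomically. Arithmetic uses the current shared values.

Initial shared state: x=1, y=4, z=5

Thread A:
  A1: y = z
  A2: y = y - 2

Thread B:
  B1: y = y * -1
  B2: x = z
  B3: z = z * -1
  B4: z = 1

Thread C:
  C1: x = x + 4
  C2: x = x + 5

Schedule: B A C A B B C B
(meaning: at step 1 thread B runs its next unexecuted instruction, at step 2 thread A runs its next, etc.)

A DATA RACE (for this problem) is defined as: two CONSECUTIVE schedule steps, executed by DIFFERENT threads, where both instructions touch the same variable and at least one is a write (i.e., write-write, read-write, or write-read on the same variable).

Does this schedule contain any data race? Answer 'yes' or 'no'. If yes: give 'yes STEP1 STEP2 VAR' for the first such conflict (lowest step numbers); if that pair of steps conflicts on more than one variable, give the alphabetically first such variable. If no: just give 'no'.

Steps 1,2: B(y = y * -1) vs A(y = z). RACE on y (W-W).
Steps 2,3: A(r=z,w=y) vs C(r=x,w=x). No conflict.
Steps 3,4: C(r=x,w=x) vs A(r=y,w=y). No conflict.
Steps 4,5: A(r=y,w=y) vs B(r=z,w=x). No conflict.
Steps 5,6: same thread (B). No race.
Steps 6,7: B(r=z,w=z) vs C(r=x,w=x). No conflict.
Steps 7,8: C(r=x,w=x) vs B(r=-,w=z). No conflict.
First conflict at steps 1,2.

Answer: yes 1 2 y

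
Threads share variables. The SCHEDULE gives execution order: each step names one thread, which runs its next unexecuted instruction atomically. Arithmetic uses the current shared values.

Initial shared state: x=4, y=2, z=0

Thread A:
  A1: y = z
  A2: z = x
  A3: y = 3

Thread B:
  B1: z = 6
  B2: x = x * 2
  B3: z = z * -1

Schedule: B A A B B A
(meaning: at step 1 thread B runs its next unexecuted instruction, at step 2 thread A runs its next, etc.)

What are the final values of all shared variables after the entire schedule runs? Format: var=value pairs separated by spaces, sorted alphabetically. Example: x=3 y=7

Answer: x=8 y=3 z=-4

Derivation:
Step 1: thread B executes B1 (z = 6). Shared: x=4 y=2 z=6. PCs: A@0 B@1
Step 2: thread A executes A1 (y = z). Shared: x=4 y=6 z=6. PCs: A@1 B@1
Step 3: thread A executes A2 (z = x). Shared: x=4 y=6 z=4. PCs: A@2 B@1
Step 4: thread B executes B2 (x = x * 2). Shared: x=8 y=6 z=4. PCs: A@2 B@2
Step 5: thread B executes B3 (z = z * -1). Shared: x=8 y=6 z=-4. PCs: A@2 B@3
Step 6: thread A executes A3 (y = 3). Shared: x=8 y=3 z=-4. PCs: A@3 B@3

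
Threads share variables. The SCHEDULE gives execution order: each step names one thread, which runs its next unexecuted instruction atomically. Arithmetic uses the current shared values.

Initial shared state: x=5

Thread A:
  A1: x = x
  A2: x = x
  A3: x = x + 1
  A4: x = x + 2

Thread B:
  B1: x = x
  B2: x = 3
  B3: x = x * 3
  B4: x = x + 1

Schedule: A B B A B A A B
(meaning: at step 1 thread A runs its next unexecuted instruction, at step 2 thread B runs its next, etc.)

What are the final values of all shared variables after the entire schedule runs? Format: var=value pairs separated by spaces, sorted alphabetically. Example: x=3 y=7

Answer: x=13

Derivation:
Step 1: thread A executes A1 (x = x). Shared: x=5. PCs: A@1 B@0
Step 2: thread B executes B1 (x = x). Shared: x=5. PCs: A@1 B@1
Step 3: thread B executes B2 (x = 3). Shared: x=3. PCs: A@1 B@2
Step 4: thread A executes A2 (x = x). Shared: x=3. PCs: A@2 B@2
Step 5: thread B executes B3 (x = x * 3). Shared: x=9. PCs: A@2 B@3
Step 6: thread A executes A3 (x = x + 1). Shared: x=10. PCs: A@3 B@3
Step 7: thread A executes A4 (x = x + 2). Shared: x=12. PCs: A@4 B@3
Step 8: thread B executes B4 (x = x + 1). Shared: x=13. PCs: A@4 B@4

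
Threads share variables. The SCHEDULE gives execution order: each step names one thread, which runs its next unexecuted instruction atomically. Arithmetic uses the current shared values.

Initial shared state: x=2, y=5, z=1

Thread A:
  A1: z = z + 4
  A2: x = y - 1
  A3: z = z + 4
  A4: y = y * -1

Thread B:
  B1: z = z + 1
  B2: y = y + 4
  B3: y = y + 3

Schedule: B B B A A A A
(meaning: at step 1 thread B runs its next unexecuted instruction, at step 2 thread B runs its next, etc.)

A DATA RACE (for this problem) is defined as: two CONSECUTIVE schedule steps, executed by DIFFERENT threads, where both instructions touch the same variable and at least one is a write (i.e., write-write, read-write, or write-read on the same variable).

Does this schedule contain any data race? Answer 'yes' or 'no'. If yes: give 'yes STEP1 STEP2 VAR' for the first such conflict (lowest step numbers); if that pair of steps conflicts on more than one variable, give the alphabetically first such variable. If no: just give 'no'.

Steps 1,2: same thread (B). No race.
Steps 2,3: same thread (B). No race.
Steps 3,4: B(r=y,w=y) vs A(r=z,w=z). No conflict.
Steps 4,5: same thread (A). No race.
Steps 5,6: same thread (A). No race.
Steps 6,7: same thread (A). No race.

Answer: no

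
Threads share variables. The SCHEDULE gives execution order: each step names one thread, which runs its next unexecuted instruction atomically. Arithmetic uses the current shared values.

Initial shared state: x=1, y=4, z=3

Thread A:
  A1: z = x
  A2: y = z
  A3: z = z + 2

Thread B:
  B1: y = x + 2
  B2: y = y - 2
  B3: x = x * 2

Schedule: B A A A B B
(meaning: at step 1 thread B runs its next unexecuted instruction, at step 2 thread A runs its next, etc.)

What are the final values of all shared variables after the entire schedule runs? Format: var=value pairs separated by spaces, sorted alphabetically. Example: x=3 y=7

Step 1: thread B executes B1 (y = x + 2). Shared: x=1 y=3 z=3. PCs: A@0 B@1
Step 2: thread A executes A1 (z = x). Shared: x=1 y=3 z=1. PCs: A@1 B@1
Step 3: thread A executes A2 (y = z). Shared: x=1 y=1 z=1. PCs: A@2 B@1
Step 4: thread A executes A3 (z = z + 2). Shared: x=1 y=1 z=3. PCs: A@3 B@1
Step 5: thread B executes B2 (y = y - 2). Shared: x=1 y=-1 z=3. PCs: A@3 B@2
Step 6: thread B executes B3 (x = x * 2). Shared: x=2 y=-1 z=3. PCs: A@3 B@3

Answer: x=2 y=-1 z=3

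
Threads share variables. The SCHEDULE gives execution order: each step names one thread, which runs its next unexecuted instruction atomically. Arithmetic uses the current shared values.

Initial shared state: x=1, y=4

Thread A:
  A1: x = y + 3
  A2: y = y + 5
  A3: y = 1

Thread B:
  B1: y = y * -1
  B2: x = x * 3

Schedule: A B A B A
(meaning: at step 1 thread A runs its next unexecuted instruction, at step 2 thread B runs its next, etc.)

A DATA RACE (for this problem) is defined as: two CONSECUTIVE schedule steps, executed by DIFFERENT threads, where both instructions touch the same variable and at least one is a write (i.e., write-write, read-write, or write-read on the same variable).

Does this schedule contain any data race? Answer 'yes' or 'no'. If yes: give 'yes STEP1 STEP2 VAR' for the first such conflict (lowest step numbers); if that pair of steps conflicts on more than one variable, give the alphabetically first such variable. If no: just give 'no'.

Answer: yes 1 2 y

Derivation:
Steps 1,2: A(x = y + 3) vs B(y = y * -1). RACE on y (R-W).
Steps 2,3: B(y = y * -1) vs A(y = y + 5). RACE on y (W-W).
Steps 3,4: A(r=y,w=y) vs B(r=x,w=x). No conflict.
Steps 4,5: B(r=x,w=x) vs A(r=-,w=y). No conflict.
First conflict at steps 1,2.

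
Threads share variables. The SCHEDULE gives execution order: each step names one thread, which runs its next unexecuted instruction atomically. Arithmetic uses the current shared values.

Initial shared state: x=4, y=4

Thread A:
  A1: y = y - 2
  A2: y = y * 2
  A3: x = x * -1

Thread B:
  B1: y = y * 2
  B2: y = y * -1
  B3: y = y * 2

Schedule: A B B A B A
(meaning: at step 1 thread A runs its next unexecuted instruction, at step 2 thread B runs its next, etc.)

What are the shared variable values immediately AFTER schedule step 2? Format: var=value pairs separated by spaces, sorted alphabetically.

Answer: x=4 y=4

Derivation:
Step 1: thread A executes A1 (y = y - 2). Shared: x=4 y=2. PCs: A@1 B@0
Step 2: thread B executes B1 (y = y * 2). Shared: x=4 y=4. PCs: A@1 B@1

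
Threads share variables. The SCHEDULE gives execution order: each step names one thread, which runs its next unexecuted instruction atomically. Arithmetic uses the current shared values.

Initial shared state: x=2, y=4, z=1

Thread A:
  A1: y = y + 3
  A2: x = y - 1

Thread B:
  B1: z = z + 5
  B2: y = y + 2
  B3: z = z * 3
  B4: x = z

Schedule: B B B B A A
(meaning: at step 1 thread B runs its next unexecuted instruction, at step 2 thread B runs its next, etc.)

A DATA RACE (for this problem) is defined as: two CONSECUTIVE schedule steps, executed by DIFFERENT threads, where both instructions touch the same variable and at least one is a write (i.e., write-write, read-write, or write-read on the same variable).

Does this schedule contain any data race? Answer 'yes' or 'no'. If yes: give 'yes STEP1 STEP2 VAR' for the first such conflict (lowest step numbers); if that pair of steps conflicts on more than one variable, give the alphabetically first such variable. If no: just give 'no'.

Answer: no

Derivation:
Steps 1,2: same thread (B). No race.
Steps 2,3: same thread (B). No race.
Steps 3,4: same thread (B). No race.
Steps 4,5: B(r=z,w=x) vs A(r=y,w=y). No conflict.
Steps 5,6: same thread (A). No race.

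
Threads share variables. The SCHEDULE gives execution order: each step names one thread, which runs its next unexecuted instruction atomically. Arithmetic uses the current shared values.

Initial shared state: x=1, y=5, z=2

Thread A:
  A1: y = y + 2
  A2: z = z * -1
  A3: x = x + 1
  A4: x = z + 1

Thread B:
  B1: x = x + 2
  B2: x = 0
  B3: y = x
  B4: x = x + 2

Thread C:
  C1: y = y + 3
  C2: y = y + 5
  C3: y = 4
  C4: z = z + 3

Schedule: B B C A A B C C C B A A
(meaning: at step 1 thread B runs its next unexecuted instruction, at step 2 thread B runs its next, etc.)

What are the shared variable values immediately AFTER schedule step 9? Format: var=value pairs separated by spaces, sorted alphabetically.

Step 1: thread B executes B1 (x = x + 2). Shared: x=3 y=5 z=2. PCs: A@0 B@1 C@0
Step 2: thread B executes B2 (x = 0). Shared: x=0 y=5 z=2. PCs: A@0 B@2 C@0
Step 3: thread C executes C1 (y = y + 3). Shared: x=0 y=8 z=2. PCs: A@0 B@2 C@1
Step 4: thread A executes A1 (y = y + 2). Shared: x=0 y=10 z=2. PCs: A@1 B@2 C@1
Step 5: thread A executes A2 (z = z * -1). Shared: x=0 y=10 z=-2. PCs: A@2 B@2 C@1
Step 6: thread B executes B3 (y = x). Shared: x=0 y=0 z=-2. PCs: A@2 B@3 C@1
Step 7: thread C executes C2 (y = y + 5). Shared: x=0 y=5 z=-2. PCs: A@2 B@3 C@2
Step 8: thread C executes C3 (y = 4). Shared: x=0 y=4 z=-2. PCs: A@2 B@3 C@3
Step 9: thread C executes C4 (z = z + 3). Shared: x=0 y=4 z=1. PCs: A@2 B@3 C@4

Answer: x=0 y=4 z=1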